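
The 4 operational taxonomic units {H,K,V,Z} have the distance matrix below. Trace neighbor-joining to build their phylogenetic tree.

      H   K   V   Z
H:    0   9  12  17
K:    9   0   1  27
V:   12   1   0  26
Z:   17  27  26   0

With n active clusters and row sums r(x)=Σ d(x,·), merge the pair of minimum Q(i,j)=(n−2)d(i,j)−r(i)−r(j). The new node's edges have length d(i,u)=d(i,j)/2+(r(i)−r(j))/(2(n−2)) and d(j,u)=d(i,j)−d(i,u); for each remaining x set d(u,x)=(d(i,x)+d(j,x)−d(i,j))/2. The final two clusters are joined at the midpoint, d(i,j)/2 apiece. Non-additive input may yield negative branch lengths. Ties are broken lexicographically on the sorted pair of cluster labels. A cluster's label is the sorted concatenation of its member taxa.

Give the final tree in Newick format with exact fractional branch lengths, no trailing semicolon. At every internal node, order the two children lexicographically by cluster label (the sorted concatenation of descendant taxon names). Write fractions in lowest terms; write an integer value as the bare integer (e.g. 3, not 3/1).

step 1: merge (H,Z) at d=17, Q=-74; branch lengths H→1/2, Z→33/2; new cluster HZ
  updated: d(HZ,K)=19/2, d(HZ,V)=21/2
step 2: merge (HZ,K) at d=19/2, Q=-21; branch lengths HZ→19/2, K→0; new cluster HKZ
  updated: d(HKZ,V)=1
step 3: merge (HKZ,V) at d=1; branch lengths HKZ→1/2, V→1/2; new cluster HKVZ
final tree: (((H:1/2,Z:33/2):19/2,K:0):1/2,V:1/2)
total length: 55/2

(((H:1/2,Z:33/2):19/2,K:0):1/2,V:1/2)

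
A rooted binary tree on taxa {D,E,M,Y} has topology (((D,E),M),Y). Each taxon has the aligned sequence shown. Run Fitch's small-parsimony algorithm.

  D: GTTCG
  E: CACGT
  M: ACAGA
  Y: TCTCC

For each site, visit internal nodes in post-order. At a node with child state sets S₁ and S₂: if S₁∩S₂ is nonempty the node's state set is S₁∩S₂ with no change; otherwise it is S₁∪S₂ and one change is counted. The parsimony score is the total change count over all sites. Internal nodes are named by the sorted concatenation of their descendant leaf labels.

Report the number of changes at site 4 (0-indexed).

3

site 0, node DE: D={G} ∪ E={C} → {C,G} (+1)
site 0, node DEM: DE={C,G} ∪ M={A} → {A,C,G} (+1)
site 0, node DEMY: DEM={A,C,G} ∪ Y={T} → {A,C,G,T} (+1)
site 1, node DE: D={T} ∪ E={A} → {A,T} (+1)
site 1, node DEM: DE={A,T} ∪ M={C} → {A,C,T} (+1)
site 1, node DEMY: DEM={A,C,T} ∩ Y={C} → {C} (+0)
site 2, node DE: D={T} ∪ E={C} → {C,T} (+1)
site 2, node DEM: DE={C,T} ∪ M={A} → {A,C,T} (+1)
site 2, node DEMY: DEM={A,C,T} ∩ Y={T} → {T} (+0)
site 3, node DE: D={C} ∪ E={G} → {C,G} (+1)
site 3, node DEM: DE={C,G} ∩ M={G} → {G} (+0)
site 3, node DEMY: DEM={G} ∪ Y={C} → {C,G} (+1)
site 4, node DE: D={G} ∪ E={T} → {G,T} (+1)
site 4, node DEM: DE={G,T} ∪ M={A} → {A,G,T} (+1)
site 4, node DEMY: DEM={A,G,T} ∪ Y={C} → {A,C,G,T} (+1)
per-site changes: [3, 2, 2, 2, 3]; total = 12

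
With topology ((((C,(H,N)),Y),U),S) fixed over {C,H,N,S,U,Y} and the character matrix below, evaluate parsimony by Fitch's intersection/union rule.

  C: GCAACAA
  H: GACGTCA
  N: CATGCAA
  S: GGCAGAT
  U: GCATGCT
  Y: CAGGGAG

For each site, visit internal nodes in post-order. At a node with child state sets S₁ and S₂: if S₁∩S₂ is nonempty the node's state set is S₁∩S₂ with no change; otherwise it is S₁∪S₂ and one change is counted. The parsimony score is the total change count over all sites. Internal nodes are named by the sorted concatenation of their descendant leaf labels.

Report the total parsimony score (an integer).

site 0, node HN: H={G} ∪ N={C} → {C,G} (+1)
site 0, node CHN: C={G} ∩ HN={C,G} → {G} (+0)
site 0, node CHNY: CHN={G} ∪ Y={C} → {C,G} (+1)
site 0, node CHNUY: CHNY={C,G} ∩ U={G} → {G} (+0)
site 0, node CHNSUY: CHNUY={G} ∩ S={G} → {G} (+0)
site 1, node HN: H={A} ∩ N={A} → {A} (+0)
site 1, node CHN: C={C} ∪ HN={A} → {A,C} (+1)
site 1, node CHNY: CHN={A,C} ∩ Y={A} → {A} (+0)
site 1, node CHNUY: CHNY={A} ∪ U={C} → {A,C} (+1)
site 1, node CHNSUY: CHNUY={A,C} ∪ S={G} → {A,C,G} (+1)
site 2, node HN: H={C} ∪ N={T} → {C,T} (+1)
site 2, node CHN: C={A} ∪ HN={C,T} → {A,C,T} (+1)
site 2, node CHNY: CHN={A,C,T} ∪ Y={G} → {A,C,G,T} (+1)
site 2, node CHNUY: CHNY={A,C,G,T} ∩ U={A} → {A} (+0)
site 2, node CHNSUY: CHNUY={A} ∪ S={C} → {A,C} (+1)
site 3, node HN: H={G} ∩ N={G} → {G} (+0)
site 3, node CHN: C={A} ∪ HN={G} → {A,G} (+1)
site 3, node CHNY: CHN={A,G} ∩ Y={G} → {G} (+0)
site 3, node CHNUY: CHNY={G} ∪ U={T} → {G,T} (+1)
site 3, node CHNSUY: CHNUY={G,T} ∪ S={A} → {A,G,T} (+1)
site 4, node HN: H={T} ∪ N={C} → {C,T} (+1)
site 4, node CHN: C={C} ∩ HN={C,T} → {C} (+0)
site 4, node CHNY: CHN={C} ∪ Y={G} → {C,G} (+1)
site 4, node CHNUY: CHNY={C,G} ∩ U={G} → {G} (+0)
site 4, node CHNSUY: CHNUY={G} ∩ S={G} → {G} (+0)
site 5, node HN: H={C} ∪ N={A} → {A,C} (+1)
site 5, node CHN: C={A} ∩ HN={A,C} → {A} (+0)
site 5, node CHNY: CHN={A} ∩ Y={A} → {A} (+0)
site 5, node CHNUY: CHNY={A} ∪ U={C} → {A,C} (+1)
site 5, node CHNSUY: CHNUY={A,C} ∩ S={A} → {A} (+0)
site 6, node HN: H={A} ∩ N={A} → {A} (+0)
site 6, node CHN: C={A} ∩ HN={A} → {A} (+0)
site 6, node CHNY: CHN={A} ∪ Y={G} → {A,G} (+1)
site 6, node CHNUY: CHNY={A,G} ∪ U={T} → {A,G,T} (+1)
site 6, node CHNSUY: CHNUY={A,G,T} ∩ S={T} → {T} (+0)
per-site changes: [2, 3, 4, 3, 2, 2, 2]; total = 18

18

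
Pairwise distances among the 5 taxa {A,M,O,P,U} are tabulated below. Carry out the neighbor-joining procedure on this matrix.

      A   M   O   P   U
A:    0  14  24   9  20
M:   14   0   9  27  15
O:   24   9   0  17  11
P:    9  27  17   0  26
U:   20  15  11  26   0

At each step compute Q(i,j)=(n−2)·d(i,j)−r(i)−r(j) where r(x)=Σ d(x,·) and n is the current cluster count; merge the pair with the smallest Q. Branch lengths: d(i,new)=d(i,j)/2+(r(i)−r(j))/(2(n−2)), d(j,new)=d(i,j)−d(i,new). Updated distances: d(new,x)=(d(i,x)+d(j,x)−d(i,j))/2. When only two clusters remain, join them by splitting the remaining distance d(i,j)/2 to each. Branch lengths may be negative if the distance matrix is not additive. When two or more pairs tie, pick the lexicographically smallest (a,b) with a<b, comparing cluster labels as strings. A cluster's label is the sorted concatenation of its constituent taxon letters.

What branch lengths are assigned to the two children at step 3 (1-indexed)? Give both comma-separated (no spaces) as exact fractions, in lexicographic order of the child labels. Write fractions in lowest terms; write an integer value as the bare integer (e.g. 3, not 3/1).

1. join A+P (d=9, Q=-119) ⇒ AP; edges |A|=5/2, |P|=13/2
  updated: d(AP,M)=16, d(AP,O)=16, d(AP,U)=37/2
2. join AP+M (d=16, Q=-117/2) ⇒ AMP; edges |AP|=85/8, |M|=43/8
  updated: d(AMP,O)=9/2, d(AMP,U)=35/4
3. join AMP+O (d=9/2, Q=-97/4) ⇒ AMOP; edges |AMP|=9/8, |O|=27/8
  updated: d(AMOP,U)=61/8
4. join AMOP+U (d=61/8) ⇒ AMOPU; edges |AMOP|=61/16, |U|=61/16
final tree: ((((A:5/2,P:13/2):85/8,M:43/8):9/8,O:27/8):61/16,U:61/16)
total length: 297/8

9/8,27/8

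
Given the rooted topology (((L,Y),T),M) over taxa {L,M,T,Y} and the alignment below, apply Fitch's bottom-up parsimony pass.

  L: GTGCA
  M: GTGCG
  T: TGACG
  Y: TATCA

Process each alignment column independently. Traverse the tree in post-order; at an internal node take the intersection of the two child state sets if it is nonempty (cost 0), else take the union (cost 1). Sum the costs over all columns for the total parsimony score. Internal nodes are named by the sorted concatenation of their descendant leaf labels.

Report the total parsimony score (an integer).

LY@0: {G} ∪ {T} = {G,T} (union, +1)
LTY@0: {G,T} ∩ {T} = {T} (intersection, +0)
LMTY@0: {T} ∪ {G} = {G,T} (union, +1)
LY@1: {T} ∪ {A} = {A,T} (union, +1)
LTY@1: {A,T} ∪ {G} = {A,G,T} (union, +1)
LMTY@1: {A,G,T} ∩ {T} = {T} (intersection, +0)
LY@2: {G} ∪ {T} = {G,T} (union, +1)
LTY@2: {G,T} ∪ {A} = {A,G,T} (union, +1)
LMTY@2: {A,G,T} ∩ {G} = {G} (intersection, +0)
LY@3: {C} ∩ {C} = {C} (intersection, +0)
LTY@3: {C} ∩ {C} = {C} (intersection, +0)
LMTY@3: {C} ∩ {C} = {C} (intersection, +0)
LY@4: {A} ∩ {A} = {A} (intersection, +0)
LTY@4: {A} ∪ {G} = {A,G} (union, +1)
LMTY@4: {A,G} ∩ {G} = {G} (intersection, +0)
per-site changes: [2, 2, 2, 0, 1]; total = 7

7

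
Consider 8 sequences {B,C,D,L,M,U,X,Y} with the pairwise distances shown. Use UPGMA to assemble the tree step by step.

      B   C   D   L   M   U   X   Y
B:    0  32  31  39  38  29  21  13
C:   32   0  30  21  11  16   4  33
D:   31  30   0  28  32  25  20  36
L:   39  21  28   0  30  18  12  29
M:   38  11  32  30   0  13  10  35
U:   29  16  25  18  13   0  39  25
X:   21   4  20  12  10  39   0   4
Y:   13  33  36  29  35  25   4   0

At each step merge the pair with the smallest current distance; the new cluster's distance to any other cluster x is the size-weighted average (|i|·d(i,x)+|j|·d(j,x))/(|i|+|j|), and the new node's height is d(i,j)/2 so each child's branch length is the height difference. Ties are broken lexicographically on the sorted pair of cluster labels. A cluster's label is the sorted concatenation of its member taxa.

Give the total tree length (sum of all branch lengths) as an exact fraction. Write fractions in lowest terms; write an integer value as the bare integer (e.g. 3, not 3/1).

153/2

iteration 1: select C,X (d=4); attach at lengths (2, 2); label the merged cluster CX
  updated: d(B,CX)=53/2, d(CX,D)=25, d(CX,L)=33/2, d(CX,M)=21/2, d(CX,U)=55/2, d(CX,Y)=37/2
iteration 2: select CX,M (d=21/2); attach at lengths (13/4, 21/4); label the merged cluster CMX
  updated: d(B,CMX)=91/3, d(CMX,D)=82/3, d(CMX,L)=21, d(CMX,U)=68/3, d(CMX,Y)=24
iteration 3: select B,Y (d=13); attach at lengths (13/2, 13/2); label the merged cluster BY
  updated: d(BY,CMX)=163/6, d(BY,D)=67/2, d(BY,L)=34, d(BY,U)=27
iteration 4: select L,U (d=18); attach at lengths (9, 9); label the merged cluster LU
  updated: d(BY,LU)=61/2, d(CMX,LU)=131/6, d(D,LU)=53/2
iteration 5: select CMX,LU (d=131/6); attach at lengths (17/3, 23/12); label the merged cluster CLMUX
  updated: d(BY,CLMUX)=57/2, d(CLMUX,D)=27
iteration 6: select CLMUX,D (d=27); attach at lengths (31/12, 27/2); label the merged cluster CDLMUX
  updated: d(BY,CDLMUX)=88/3
iteration 7: select BY,CDLMUX (d=88/3); attach at lengths (49/6, 7/6); label the merged cluster BCDLMUXY
final tree: ((B:13/2,Y:13/2):49/6,((((C:2,X:2):13/4,M:21/4):17/3,(L:9,U:9):23/12):31/12,D:27/2):7/6)
total length: 153/2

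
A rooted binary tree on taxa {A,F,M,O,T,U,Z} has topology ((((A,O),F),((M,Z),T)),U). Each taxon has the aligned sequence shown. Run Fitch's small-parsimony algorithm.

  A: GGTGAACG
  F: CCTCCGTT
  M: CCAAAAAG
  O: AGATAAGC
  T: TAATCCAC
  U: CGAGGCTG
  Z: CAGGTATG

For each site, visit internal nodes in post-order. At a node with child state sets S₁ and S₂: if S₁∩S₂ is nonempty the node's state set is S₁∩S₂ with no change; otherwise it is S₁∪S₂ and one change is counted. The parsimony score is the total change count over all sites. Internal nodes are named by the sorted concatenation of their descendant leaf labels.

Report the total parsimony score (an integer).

AO@0: {G} ∪ {A} = {A,G} (union, +1)
AFO@0: {A,G} ∪ {C} = {A,C,G} (union, +1)
MZ@0: {C} ∩ {C} = {C} (intersection, +0)
MTZ@0: {C} ∪ {T} = {C,T} (union, +1)
AFMOTZ@0: {A,C,G} ∩ {C,T} = {C} (intersection, +0)
AFMOTUZ@0: {C} ∩ {C} = {C} (intersection, +0)
AO@1: {G} ∩ {G} = {G} (intersection, +0)
AFO@1: {G} ∪ {C} = {C,G} (union, +1)
MZ@1: {C} ∪ {A} = {A,C} (union, +1)
MTZ@1: {A,C} ∩ {A} = {A} (intersection, +0)
AFMOTZ@1: {C,G} ∪ {A} = {A,C,G} (union, +1)
AFMOTUZ@1: {A,C,G} ∩ {G} = {G} (intersection, +0)
AO@2: {T} ∪ {A} = {A,T} (union, +1)
AFO@2: {A,T} ∩ {T} = {T} (intersection, +0)
MZ@2: {A} ∪ {G} = {A,G} (union, +1)
MTZ@2: {A,G} ∩ {A} = {A} (intersection, +0)
AFMOTZ@2: {T} ∪ {A} = {A,T} (union, +1)
AFMOTUZ@2: {A,T} ∩ {A} = {A} (intersection, +0)
AO@3: {G} ∪ {T} = {G,T} (union, +1)
AFO@3: {G,T} ∪ {C} = {C,G,T} (union, +1)
MZ@3: {A} ∪ {G} = {A,G} (union, +1)
MTZ@3: {A,G} ∪ {T} = {A,G,T} (union, +1)
AFMOTZ@3: {C,G,T} ∩ {A,G,T} = {G,T} (intersection, +0)
AFMOTUZ@3: {G,T} ∩ {G} = {G} (intersection, +0)
AO@4: {A} ∩ {A} = {A} (intersection, +0)
AFO@4: {A} ∪ {C} = {A,C} (union, +1)
MZ@4: {A} ∪ {T} = {A,T} (union, +1)
MTZ@4: {A,T} ∪ {C} = {A,C,T} (union, +1)
AFMOTZ@4: {A,C} ∩ {A,C,T} = {A,C} (intersection, +0)
AFMOTUZ@4: {A,C} ∪ {G} = {A,C,G} (union, +1)
AO@5: {A} ∩ {A} = {A} (intersection, +0)
AFO@5: {A} ∪ {G} = {A,G} (union, +1)
MZ@5: {A} ∩ {A} = {A} (intersection, +0)
MTZ@5: {A} ∪ {C} = {A,C} (union, +1)
AFMOTZ@5: {A,G} ∩ {A,C} = {A} (intersection, +0)
AFMOTUZ@5: {A} ∪ {C} = {A,C} (union, +1)
AO@6: {C} ∪ {G} = {C,G} (union, +1)
AFO@6: {C,G} ∪ {T} = {C,G,T} (union, +1)
MZ@6: {A} ∪ {T} = {A,T} (union, +1)
MTZ@6: {A,T} ∩ {A} = {A} (intersection, +0)
AFMOTZ@6: {C,G,T} ∪ {A} = {A,C,G,T} (union, +1)
AFMOTUZ@6: {A,C,G,T} ∩ {T} = {T} (intersection, +0)
AO@7: {G} ∪ {C} = {C,G} (union, +1)
AFO@7: {C,G} ∪ {T} = {C,G,T} (union, +1)
MZ@7: {G} ∩ {G} = {G} (intersection, +0)
MTZ@7: {G} ∪ {C} = {C,G} (union, +1)
AFMOTZ@7: {C,G,T} ∩ {C,G} = {C,G} (intersection, +0)
AFMOTUZ@7: {C,G} ∩ {G} = {G} (intersection, +0)
per-site changes: [3, 3, 3, 4, 4, 3, 4, 3]; total = 27

27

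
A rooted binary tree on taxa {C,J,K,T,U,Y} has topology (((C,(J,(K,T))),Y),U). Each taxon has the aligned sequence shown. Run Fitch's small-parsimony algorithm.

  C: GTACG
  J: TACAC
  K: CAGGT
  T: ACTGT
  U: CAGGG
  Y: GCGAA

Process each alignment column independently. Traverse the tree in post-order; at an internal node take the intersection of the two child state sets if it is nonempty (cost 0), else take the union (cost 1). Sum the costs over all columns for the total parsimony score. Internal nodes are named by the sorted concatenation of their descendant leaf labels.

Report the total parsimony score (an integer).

16

site 0, node KT: K={C} ∪ T={A} → {A,C} (+1)
site 0, node JKT: J={T} ∪ KT={A,C} → {A,C,T} (+1)
site 0, node CJKT: C={G} ∪ JKT={A,C,T} → {A,C,G,T} (+1)
site 0, node CJKTY: CJKT={A,C,G,T} ∩ Y={G} → {G} (+0)
site 0, node CJKTUY: CJKTY={G} ∪ U={C} → {C,G} (+1)
site 1, node KT: K={A} ∪ T={C} → {A,C} (+1)
site 1, node JKT: J={A} ∩ KT={A,C} → {A} (+0)
site 1, node CJKT: C={T} ∪ JKT={A} → {A,T} (+1)
site 1, node CJKTY: CJKT={A,T} ∪ Y={C} → {A,C,T} (+1)
site 1, node CJKTUY: CJKTY={A,C,T} ∩ U={A} → {A} (+0)
site 2, node KT: K={G} ∪ T={T} → {G,T} (+1)
site 2, node JKT: J={C} ∪ KT={G,T} → {C,G,T} (+1)
site 2, node CJKT: C={A} ∪ JKT={C,G,T} → {A,C,G,T} (+1)
site 2, node CJKTY: CJKT={A,C,G,T} ∩ Y={G} → {G} (+0)
site 2, node CJKTUY: CJKTY={G} ∩ U={G} → {G} (+0)
site 3, node KT: K={G} ∩ T={G} → {G} (+0)
site 3, node JKT: J={A} ∪ KT={G} → {A,G} (+1)
site 3, node CJKT: C={C} ∪ JKT={A,G} → {A,C,G} (+1)
site 3, node CJKTY: CJKT={A,C,G} ∩ Y={A} → {A} (+0)
site 3, node CJKTUY: CJKTY={A} ∪ U={G} → {A,G} (+1)
site 4, node KT: K={T} ∩ T={T} → {T} (+0)
site 4, node JKT: J={C} ∪ KT={T} → {C,T} (+1)
site 4, node CJKT: C={G} ∪ JKT={C,T} → {C,G,T} (+1)
site 4, node CJKTY: CJKT={C,G,T} ∪ Y={A} → {A,C,G,T} (+1)
site 4, node CJKTUY: CJKTY={A,C,G,T} ∩ U={G} → {G} (+0)
per-site changes: [4, 3, 3, 3, 3]; total = 16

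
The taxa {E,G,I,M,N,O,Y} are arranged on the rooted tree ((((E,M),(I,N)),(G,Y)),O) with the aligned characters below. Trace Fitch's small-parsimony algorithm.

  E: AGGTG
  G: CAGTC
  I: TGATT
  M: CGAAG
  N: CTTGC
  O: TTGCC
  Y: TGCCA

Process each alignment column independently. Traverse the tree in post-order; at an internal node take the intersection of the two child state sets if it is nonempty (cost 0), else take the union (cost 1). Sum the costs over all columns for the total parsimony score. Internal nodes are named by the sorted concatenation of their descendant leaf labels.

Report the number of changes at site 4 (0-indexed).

[col 0] EM: children E:{A}, M:{C} ∪→ {A,C}; cost 1
[col 0] IN: children I:{T}, N:{C} ∪→ {C,T}; cost 1
[col 0] EIMN: children EM:{A,C}, IN:{C,T} ∩→ {C}; cost 0
[col 0] GY: children G:{C}, Y:{T} ∪→ {C,T}; cost 1
[col 0] EGIMNY: children EIMN:{C}, GY:{C,T} ∩→ {C}; cost 0
[col 0] EGIMNOY: children EGIMNY:{C}, O:{T} ∪→ {C,T}; cost 1
[col 1] EM: children E:{G}, M:{G} ∩→ {G}; cost 0
[col 1] IN: children I:{G}, N:{T} ∪→ {G,T}; cost 1
[col 1] EIMN: children EM:{G}, IN:{G,T} ∩→ {G}; cost 0
[col 1] GY: children G:{A}, Y:{G} ∪→ {A,G}; cost 1
[col 1] EGIMNY: children EIMN:{G}, GY:{A,G} ∩→ {G}; cost 0
[col 1] EGIMNOY: children EGIMNY:{G}, O:{T} ∪→ {G,T}; cost 1
[col 2] EM: children E:{G}, M:{A} ∪→ {A,G}; cost 1
[col 2] IN: children I:{A}, N:{T} ∪→ {A,T}; cost 1
[col 2] EIMN: children EM:{A,G}, IN:{A,T} ∩→ {A}; cost 0
[col 2] GY: children G:{G}, Y:{C} ∪→ {C,G}; cost 1
[col 2] EGIMNY: children EIMN:{A}, GY:{C,G} ∪→ {A,C,G}; cost 1
[col 2] EGIMNOY: children EGIMNY:{A,C,G}, O:{G} ∩→ {G}; cost 0
[col 3] EM: children E:{T}, M:{A} ∪→ {A,T}; cost 1
[col 3] IN: children I:{T}, N:{G} ∪→ {G,T}; cost 1
[col 3] EIMN: children EM:{A,T}, IN:{G,T} ∩→ {T}; cost 0
[col 3] GY: children G:{T}, Y:{C} ∪→ {C,T}; cost 1
[col 3] EGIMNY: children EIMN:{T}, GY:{C,T} ∩→ {T}; cost 0
[col 3] EGIMNOY: children EGIMNY:{T}, O:{C} ∪→ {C,T}; cost 1
[col 4] EM: children E:{G}, M:{G} ∩→ {G}; cost 0
[col 4] IN: children I:{T}, N:{C} ∪→ {C,T}; cost 1
[col 4] EIMN: children EM:{G}, IN:{C,T} ∪→ {C,G,T}; cost 1
[col 4] GY: children G:{C}, Y:{A} ∪→ {A,C}; cost 1
[col 4] EGIMNY: children EIMN:{C,G,T}, GY:{A,C} ∩→ {C}; cost 0
[col 4] EGIMNOY: children EGIMNY:{C}, O:{C} ∩→ {C}; cost 0
per-site changes: [4, 3, 4, 4, 3]; total = 18

3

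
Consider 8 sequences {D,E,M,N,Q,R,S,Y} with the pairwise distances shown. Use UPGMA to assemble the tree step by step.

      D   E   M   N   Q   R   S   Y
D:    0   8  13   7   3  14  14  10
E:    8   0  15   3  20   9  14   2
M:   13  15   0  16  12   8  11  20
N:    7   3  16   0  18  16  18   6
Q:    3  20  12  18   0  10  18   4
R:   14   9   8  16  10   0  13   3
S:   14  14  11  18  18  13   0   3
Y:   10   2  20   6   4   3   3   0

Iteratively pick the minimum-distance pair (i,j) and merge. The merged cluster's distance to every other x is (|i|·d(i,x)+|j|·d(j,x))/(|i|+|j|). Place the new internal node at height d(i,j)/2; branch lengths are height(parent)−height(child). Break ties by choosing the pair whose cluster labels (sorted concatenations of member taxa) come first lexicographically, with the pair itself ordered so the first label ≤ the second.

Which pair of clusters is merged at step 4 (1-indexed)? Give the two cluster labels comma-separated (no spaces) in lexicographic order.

M,R

1. join E+Y (d=2) ⇒ EY; edges |E|=1, |Y|=1
  updated: d(D,EY)=9, d(EY,M)=35/2, d(EY,N)=9/2, d(EY,Q)=12, d(EY,R)=6, d(EY,S)=17/2
2. join D+Q (d=3) ⇒ DQ; edges |D|=3/2, |Q|=3/2
  updated: d(DQ,EY)=21/2, d(DQ,M)=25/2, d(DQ,N)=25/2, d(DQ,R)=12, d(DQ,S)=16
3. join EY+N (d=9/2) ⇒ ENY; edges |EY|=5/4, |N|=9/4
  updated: d(DQ,ENY)=67/6, d(ENY,M)=17, d(ENY,R)=28/3, d(ENY,S)=35/3
4. join M+R (d=8) ⇒ MR; edges |M|=4, |R|=4
  updated: d(DQ,MR)=49/4, d(ENY,MR)=79/6, d(MR,S)=12
5. join DQ+ENY (d=67/6) ⇒ DENQY; edges |DQ|=49/12, |ENY|=10/3
  updated: d(DENQY,MR)=64/5, d(DENQY,S)=67/5
6. join MR+S (d=12) ⇒ MRS; edges |MR|=2, |S|=6
  updated: d(DENQY,MRS)=13
7. join DENQY+MRS (d=13) ⇒ DEMNQRSY; edges |DENQY|=11/12, |MRS|=1/2
final tree: (((D:3/2,Q:3/2):49/12,((E:1,Y:1):5/4,N:9/4):10/3):11/12,((M:4,R:4):2,S:6):1/2)
total length: 100/3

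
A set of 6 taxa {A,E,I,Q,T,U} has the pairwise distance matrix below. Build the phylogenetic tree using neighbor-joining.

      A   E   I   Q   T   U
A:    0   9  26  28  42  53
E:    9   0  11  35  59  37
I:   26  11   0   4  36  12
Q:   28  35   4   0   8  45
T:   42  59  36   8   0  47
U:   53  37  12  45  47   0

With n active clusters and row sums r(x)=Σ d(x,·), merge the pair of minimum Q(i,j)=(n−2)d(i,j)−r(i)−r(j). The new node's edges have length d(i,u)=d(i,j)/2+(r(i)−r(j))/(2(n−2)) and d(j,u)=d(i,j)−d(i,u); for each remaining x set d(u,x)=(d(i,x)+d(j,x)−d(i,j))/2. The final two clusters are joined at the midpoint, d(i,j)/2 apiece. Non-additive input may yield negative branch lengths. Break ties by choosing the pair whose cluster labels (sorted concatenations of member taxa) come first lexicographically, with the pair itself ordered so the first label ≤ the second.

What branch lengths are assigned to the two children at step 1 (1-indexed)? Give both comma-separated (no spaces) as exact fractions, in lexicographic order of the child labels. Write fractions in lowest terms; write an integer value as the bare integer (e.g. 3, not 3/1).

-5,13

step 1: merge (Q,T) at d=8, Q=-280; branch lengths Q→-5, T→13; new cluster QT
  updated: d(A,QT)=31, d(E,QT)=43, d(I,QT)=16, d(QT,U)=42
step 2: merge (A,E) at d=9, Q=-192; branch lengths A→23/3, E→4/3; new cluster AE
  updated: d(AE,I)=14, d(AE,QT)=65/2, d(AE,U)=81/2
step 3: merge (AE,QT) at d=65/2, Q=-225/2; branch lengths AE→123/8, QT→137/8; new cluster AEQT
  updated: d(AEQT,I)=-5/4, d(AEQT,U)=25
step 4: merge (AEQT,I) at d=-5/4, Q=-143/4; branch lengths AEQT→47/8, I→-57/8; new cluster AEIQT
  updated: d(AEIQT,U)=153/8
step 5: merge (AEIQT,U) at d=153/8; branch lengths AEIQT→153/16, U→153/16; new cluster AEIQTU
final tree: ((((A:23/3,E:4/3):123/8,(Q:-5,T:13):137/8):47/8,I:-57/8):153/16,U:153/16)
total length: 539/8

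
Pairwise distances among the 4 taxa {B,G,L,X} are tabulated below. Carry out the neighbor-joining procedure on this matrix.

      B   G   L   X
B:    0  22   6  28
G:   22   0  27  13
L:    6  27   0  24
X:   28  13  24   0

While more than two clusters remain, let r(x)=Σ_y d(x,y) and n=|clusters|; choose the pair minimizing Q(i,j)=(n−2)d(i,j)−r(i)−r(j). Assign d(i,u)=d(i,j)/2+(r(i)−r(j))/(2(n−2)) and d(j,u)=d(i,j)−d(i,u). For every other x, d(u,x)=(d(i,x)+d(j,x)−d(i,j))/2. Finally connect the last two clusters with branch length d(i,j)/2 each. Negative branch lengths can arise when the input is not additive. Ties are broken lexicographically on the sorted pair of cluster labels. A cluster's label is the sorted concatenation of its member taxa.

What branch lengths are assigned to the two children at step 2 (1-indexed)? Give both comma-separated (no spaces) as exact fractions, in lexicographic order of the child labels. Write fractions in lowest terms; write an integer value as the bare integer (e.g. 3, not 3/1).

63/4,23/4

step 1: merge (B,L) at d=6, Q=-101; branch lengths B→11/4, L→13/4; new cluster BL
  updated: d(BL,G)=43/2, d(BL,X)=23
step 2: merge (BL,G) at d=43/2, Q=-115/2; branch lengths BL→63/4, G→23/4; new cluster BGL
  updated: d(BGL,X)=29/4
step 3: merge (BGL,X) at d=29/4; branch lengths BGL→29/8, X→29/8; new cluster BGLX
final tree: (((B:11/4,L:13/4):63/4,G:23/4):29/8,X:29/8)
total length: 139/4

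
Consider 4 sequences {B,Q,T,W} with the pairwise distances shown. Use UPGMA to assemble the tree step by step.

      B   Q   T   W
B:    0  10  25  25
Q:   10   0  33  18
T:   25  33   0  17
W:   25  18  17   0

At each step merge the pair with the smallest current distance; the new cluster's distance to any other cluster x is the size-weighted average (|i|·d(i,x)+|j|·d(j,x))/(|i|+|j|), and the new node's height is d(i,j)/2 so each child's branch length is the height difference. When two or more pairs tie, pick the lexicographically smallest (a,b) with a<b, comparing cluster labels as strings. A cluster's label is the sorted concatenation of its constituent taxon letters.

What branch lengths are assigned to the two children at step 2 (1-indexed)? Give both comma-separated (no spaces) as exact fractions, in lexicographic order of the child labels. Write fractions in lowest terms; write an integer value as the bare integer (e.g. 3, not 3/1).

iteration 1: select B,Q (d=10); attach at lengths (5, 5); label the merged cluster BQ
  updated: d(BQ,T)=29, d(BQ,W)=43/2
iteration 2: select T,W (d=17); attach at lengths (17/2, 17/2); label the merged cluster TW
  updated: d(BQ,TW)=101/4
iteration 3: select BQ,TW (d=101/4); attach at lengths (61/8, 33/8); label the merged cluster BQTW
final tree: ((B:5,Q:5):61/8,(T:17/2,W:17/2):33/8)
total length: 155/4

17/2,17/2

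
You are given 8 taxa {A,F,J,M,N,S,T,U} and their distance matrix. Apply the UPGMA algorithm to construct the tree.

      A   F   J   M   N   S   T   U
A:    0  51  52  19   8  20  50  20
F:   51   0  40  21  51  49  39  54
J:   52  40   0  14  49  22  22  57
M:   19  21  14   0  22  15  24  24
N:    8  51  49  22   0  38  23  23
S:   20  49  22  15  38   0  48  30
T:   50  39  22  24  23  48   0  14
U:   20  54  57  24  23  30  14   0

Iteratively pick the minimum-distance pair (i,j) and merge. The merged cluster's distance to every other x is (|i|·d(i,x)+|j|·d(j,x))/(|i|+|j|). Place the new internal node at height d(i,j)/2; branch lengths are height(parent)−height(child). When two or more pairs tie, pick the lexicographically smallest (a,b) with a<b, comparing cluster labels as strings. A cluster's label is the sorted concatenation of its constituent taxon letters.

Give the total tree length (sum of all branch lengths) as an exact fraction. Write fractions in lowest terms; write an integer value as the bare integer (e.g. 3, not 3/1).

1. join A+N (d=8) ⇒ AN; edges |A|=4, |N|=4
  updated: d(AN,F)=51, d(AN,J)=101/2, d(AN,M)=41/2, d(AN,S)=29, d(AN,T)=73/2, d(AN,U)=43/2
2. join J+M (d=14) ⇒ JM; edges |J|=7, |M|=7
  updated: d(AN,JM)=71/2, d(F,JM)=61/2, d(JM,S)=37/2, d(JM,T)=23, d(JM,U)=81/2
3. join T+U (d=14) ⇒ TU; edges |T|=7, |U|=7
  updated: d(AN,TU)=29, d(F,TU)=93/2, d(JM,TU)=127/4, d(S,TU)=39
4. join JM+S (d=37/2) ⇒ JMS; edges |JM|=9/4, |S|=37/4
  updated: d(AN,JMS)=100/3, d(F,JMS)=110/3, d(JMS,TU)=205/6
5. join AN+TU (d=29) ⇒ ANTU; edges |AN|=21/2, |TU|=15/2
  updated: d(ANTU,F)=195/4, d(ANTU,JMS)=135/4
6. join ANTU+JMS (d=135/4) ⇒ AJMNSTU; edges |ANTU|=19/8, |JMS|=61/8
  updated: d(AJMNSTU,F)=305/7
7. join AJMNSTU+F (d=305/7) ⇒ AFJMNSTU; edges |AJMNSTU|=275/56, |F|=305/14
final tree: ((((A:4,N:4):21/2,(T:7,U:7):15/2):19/8,((J:7,M:7):9/4,S:37/4):61/8):275/56,F:305/14)
total length: 5723/56

5723/56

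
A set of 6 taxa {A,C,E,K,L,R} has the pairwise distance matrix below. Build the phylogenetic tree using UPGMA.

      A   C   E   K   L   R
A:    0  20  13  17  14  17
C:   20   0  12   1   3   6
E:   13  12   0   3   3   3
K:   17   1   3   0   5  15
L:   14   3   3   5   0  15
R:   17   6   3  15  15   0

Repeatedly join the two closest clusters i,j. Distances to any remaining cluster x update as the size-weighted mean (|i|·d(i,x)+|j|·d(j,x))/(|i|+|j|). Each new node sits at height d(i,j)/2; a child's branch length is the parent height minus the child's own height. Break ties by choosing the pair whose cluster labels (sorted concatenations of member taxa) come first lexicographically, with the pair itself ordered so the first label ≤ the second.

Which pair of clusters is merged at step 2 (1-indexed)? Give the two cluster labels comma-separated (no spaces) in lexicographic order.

iteration 1: select C,K (d=1); attach at lengths (1/2, 1/2); label the merged cluster CK
  updated: d(A,CK)=37/2, d(CK,E)=15/2, d(CK,L)=4, d(CK,R)=21/2
iteration 2: select E,L (d=3); attach at lengths (3/2, 3/2); label the merged cluster EL
  updated: d(A,EL)=27/2, d(CK,EL)=23/4, d(EL,R)=9
iteration 3: select CK,EL (d=23/4); attach at lengths (19/8, 11/8); label the merged cluster CEKL
  updated: d(A,CEKL)=16, d(CEKL,R)=39/4
iteration 4: select CEKL,R (d=39/4); attach at lengths (2, 39/8); label the merged cluster CEKLR
  updated: d(A,CEKLR)=81/5
iteration 5: select A,CEKLR (d=81/5); attach at lengths (81/10, 129/40); label the merged cluster ACEKLR
final tree: (A:81/10,(((C:1/2,K:1/2):19/8,(E:3/2,L:3/2):11/8):2,R:39/8):129/40)
total length: 519/20

E,L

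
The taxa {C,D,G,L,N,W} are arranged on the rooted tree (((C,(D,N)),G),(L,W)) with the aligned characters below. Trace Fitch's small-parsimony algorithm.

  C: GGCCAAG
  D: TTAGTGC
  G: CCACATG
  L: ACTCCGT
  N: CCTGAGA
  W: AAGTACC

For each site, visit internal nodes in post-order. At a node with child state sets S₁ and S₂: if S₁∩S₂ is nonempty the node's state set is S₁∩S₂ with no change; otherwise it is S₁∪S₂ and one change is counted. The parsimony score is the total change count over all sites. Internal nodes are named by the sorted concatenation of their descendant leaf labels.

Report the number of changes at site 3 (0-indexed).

site 0, node DN: D={T} ∪ N={C} → {C,T} (+1)
site 0, node CDN: C={G} ∪ DN={C,T} → {C,G,T} (+1)
site 0, node CDGN: CDN={C,G,T} ∩ G={C} → {C} (+0)
site 0, node LW: L={A} ∩ W={A} → {A} (+0)
site 0, node CDGLNW: CDGN={C} ∪ LW={A} → {A,C} (+1)
site 1, node DN: D={T} ∪ N={C} → {C,T} (+1)
site 1, node CDN: C={G} ∪ DN={C,T} → {C,G,T} (+1)
site 1, node CDGN: CDN={C,G,T} ∩ G={C} → {C} (+0)
site 1, node LW: L={C} ∪ W={A} → {A,C} (+1)
site 1, node CDGLNW: CDGN={C} ∩ LW={A,C} → {C} (+0)
site 2, node DN: D={A} ∪ N={T} → {A,T} (+1)
site 2, node CDN: C={C} ∪ DN={A,T} → {A,C,T} (+1)
site 2, node CDGN: CDN={A,C,T} ∩ G={A} → {A} (+0)
site 2, node LW: L={T} ∪ W={G} → {G,T} (+1)
site 2, node CDGLNW: CDGN={A} ∪ LW={G,T} → {A,G,T} (+1)
site 3, node DN: D={G} ∩ N={G} → {G} (+0)
site 3, node CDN: C={C} ∪ DN={G} → {C,G} (+1)
site 3, node CDGN: CDN={C,G} ∩ G={C} → {C} (+0)
site 3, node LW: L={C} ∪ W={T} → {C,T} (+1)
site 3, node CDGLNW: CDGN={C} ∩ LW={C,T} → {C} (+0)
site 4, node DN: D={T} ∪ N={A} → {A,T} (+1)
site 4, node CDN: C={A} ∩ DN={A,T} → {A} (+0)
site 4, node CDGN: CDN={A} ∩ G={A} → {A} (+0)
site 4, node LW: L={C} ∪ W={A} → {A,C} (+1)
site 4, node CDGLNW: CDGN={A} ∩ LW={A,C} → {A} (+0)
site 5, node DN: D={G} ∩ N={G} → {G} (+0)
site 5, node CDN: C={A} ∪ DN={G} → {A,G} (+1)
site 5, node CDGN: CDN={A,G} ∪ G={T} → {A,G,T} (+1)
site 5, node LW: L={G} ∪ W={C} → {C,G} (+1)
site 5, node CDGLNW: CDGN={A,G,T} ∩ LW={C,G} → {G} (+0)
site 6, node DN: D={C} ∪ N={A} → {A,C} (+1)
site 6, node CDN: C={G} ∪ DN={A,C} → {A,C,G} (+1)
site 6, node CDGN: CDN={A,C,G} ∩ G={G} → {G} (+0)
site 6, node LW: L={T} ∪ W={C} → {C,T} (+1)
site 6, node CDGLNW: CDGN={G} ∪ LW={C,T} → {C,G,T} (+1)
per-site changes: [3, 3, 4, 2, 2, 3, 4]; total = 21

2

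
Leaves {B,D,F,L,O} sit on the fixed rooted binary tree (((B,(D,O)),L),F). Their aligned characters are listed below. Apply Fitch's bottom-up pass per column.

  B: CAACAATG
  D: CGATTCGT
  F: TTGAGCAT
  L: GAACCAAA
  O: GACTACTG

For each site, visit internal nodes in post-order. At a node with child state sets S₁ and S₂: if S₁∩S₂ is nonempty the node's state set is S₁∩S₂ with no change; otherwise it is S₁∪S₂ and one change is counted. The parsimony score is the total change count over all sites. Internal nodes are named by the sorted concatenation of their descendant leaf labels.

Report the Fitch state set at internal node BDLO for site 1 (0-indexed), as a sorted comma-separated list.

A

[col 0] DO: children D:{C}, O:{G} ∪→ {C,G}; cost 1
[col 0] BDO: children B:{C}, DO:{C,G} ∩→ {C}; cost 0
[col 0] BDLO: children BDO:{C}, L:{G} ∪→ {C,G}; cost 1
[col 0] BDFLO: children BDLO:{C,G}, F:{T} ∪→ {C,G,T}; cost 1
[col 1] DO: children D:{G}, O:{A} ∪→ {A,G}; cost 1
[col 1] BDO: children B:{A}, DO:{A,G} ∩→ {A}; cost 0
[col 1] BDLO: children BDO:{A}, L:{A} ∩→ {A}; cost 0
[col 1] BDFLO: children BDLO:{A}, F:{T} ∪→ {A,T}; cost 1
[col 2] DO: children D:{A}, O:{C} ∪→ {A,C}; cost 1
[col 2] BDO: children B:{A}, DO:{A,C} ∩→ {A}; cost 0
[col 2] BDLO: children BDO:{A}, L:{A} ∩→ {A}; cost 0
[col 2] BDFLO: children BDLO:{A}, F:{G} ∪→ {A,G}; cost 1
[col 3] DO: children D:{T}, O:{T} ∩→ {T}; cost 0
[col 3] BDO: children B:{C}, DO:{T} ∪→ {C,T}; cost 1
[col 3] BDLO: children BDO:{C,T}, L:{C} ∩→ {C}; cost 0
[col 3] BDFLO: children BDLO:{C}, F:{A} ∪→ {A,C}; cost 1
[col 4] DO: children D:{T}, O:{A} ∪→ {A,T}; cost 1
[col 4] BDO: children B:{A}, DO:{A,T} ∩→ {A}; cost 0
[col 4] BDLO: children BDO:{A}, L:{C} ∪→ {A,C}; cost 1
[col 4] BDFLO: children BDLO:{A,C}, F:{G} ∪→ {A,C,G}; cost 1
[col 5] DO: children D:{C}, O:{C} ∩→ {C}; cost 0
[col 5] BDO: children B:{A}, DO:{C} ∪→ {A,C}; cost 1
[col 5] BDLO: children BDO:{A,C}, L:{A} ∩→ {A}; cost 0
[col 5] BDFLO: children BDLO:{A}, F:{C} ∪→ {A,C}; cost 1
[col 6] DO: children D:{G}, O:{T} ∪→ {G,T}; cost 1
[col 6] BDO: children B:{T}, DO:{G,T} ∩→ {T}; cost 0
[col 6] BDLO: children BDO:{T}, L:{A} ∪→ {A,T}; cost 1
[col 6] BDFLO: children BDLO:{A,T}, F:{A} ∩→ {A}; cost 0
[col 7] DO: children D:{T}, O:{G} ∪→ {G,T}; cost 1
[col 7] BDO: children B:{G}, DO:{G,T} ∩→ {G}; cost 0
[col 7] BDLO: children BDO:{G}, L:{A} ∪→ {A,G}; cost 1
[col 7] BDFLO: children BDLO:{A,G}, F:{T} ∪→ {A,G,T}; cost 1
per-site changes: [3, 2, 2, 2, 3, 2, 2, 3]; total = 19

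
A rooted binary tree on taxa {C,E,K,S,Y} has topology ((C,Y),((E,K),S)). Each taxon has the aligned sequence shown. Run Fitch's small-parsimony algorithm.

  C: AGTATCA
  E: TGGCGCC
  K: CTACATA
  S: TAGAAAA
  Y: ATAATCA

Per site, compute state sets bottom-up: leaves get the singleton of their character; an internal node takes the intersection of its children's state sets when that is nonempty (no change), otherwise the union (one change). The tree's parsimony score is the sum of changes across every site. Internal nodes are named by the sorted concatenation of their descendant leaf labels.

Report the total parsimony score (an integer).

CY@0: {A} ∩ {A} = {A} (intersection, +0)
EK@0: {T} ∪ {C} = {C,T} (union, +1)
EKS@0: {C,T} ∩ {T} = {T} (intersection, +0)
CEKSY@0: {A} ∪ {T} = {A,T} (union, +1)
CY@1: {G} ∪ {T} = {G,T} (union, +1)
EK@1: {G} ∪ {T} = {G,T} (union, +1)
EKS@1: {G,T} ∪ {A} = {A,G,T} (union, +1)
CEKSY@1: {G,T} ∩ {A,G,T} = {G,T} (intersection, +0)
CY@2: {T} ∪ {A} = {A,T} (union, +1)
EK@2: {G} ∪ {A} = {A,G} (union, +1)
EKS@2: {A,G} ∩ {G} = {G} (intersection, +0)
CEKSY@2: {A,T} ∪ {G} = {A,G,T} (union, +1)
CY@3: {A} ∩ {A} = {A} (intersection, +0)
EK@3: {C} ∩ {C} = {C} (intersection, +0)
EKS@3: {C} ∪ {A} = {A,C} (union, +1)
CEKSY@3: {A} ∩ {A,C} = {A} (intersection, +0)
CY@4: {T} ∩ {T} = {T} (intersection, +0)
EK@4: {G} ∪ {A} = {A,G} (union, +1)
EKS@4: {A,G} ∩ {A} = {A} (intersection, +0)
CEKSY@4: {T} ∪ {A} = {A,T} (union, +1)
CY@5: {C} ∩ {C} = {C} (intersection, +0)
EK@5: {C} ∪ {T} = {C,T} (union, +1)
EKS@5: {C,T} ∪ {A} = {A,C,T} (union, +1)
CEKSY@5: {C} ∩ {A,C,T} = {C} (intersection, +0)
CY@6: {A} ∩ {A} = {A} (intersection, +0)
EK@6: {C} ∪ {A} = {A,C} (union, +1)
EKS@6: {A,C} ∩ {A} = {A} (intersection, +0)
CEKSY@6: {A} ∩ {A} = {A} (intersection, +0)
per-site changes: [2, 3, 3, 1, 2, 2, 1]; total = 14

14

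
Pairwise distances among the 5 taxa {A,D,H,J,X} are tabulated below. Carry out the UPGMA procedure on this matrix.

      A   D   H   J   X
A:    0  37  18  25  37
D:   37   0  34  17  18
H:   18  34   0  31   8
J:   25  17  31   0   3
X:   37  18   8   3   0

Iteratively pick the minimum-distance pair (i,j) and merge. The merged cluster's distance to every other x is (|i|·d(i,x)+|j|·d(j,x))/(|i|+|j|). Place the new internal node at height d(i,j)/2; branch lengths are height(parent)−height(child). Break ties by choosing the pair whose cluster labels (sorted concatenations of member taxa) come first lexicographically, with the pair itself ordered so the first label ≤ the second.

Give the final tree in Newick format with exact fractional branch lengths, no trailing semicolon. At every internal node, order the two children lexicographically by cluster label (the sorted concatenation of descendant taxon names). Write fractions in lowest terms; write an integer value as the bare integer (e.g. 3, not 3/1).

((A:9,H:9):16/3,(D:35/4,(J:3/2,X:3/2):29/4):67/12)

1. join J+X (d=3) ⇒ JX; edges |J|=3/2, |X|=3/2
  updated: d(A,JX)=31, d(D,JX)=35/2, d(H,JX)=39/2
2. join D+JX (d=35/2) ⇒ DJX; edges |D|=35/4, |JX|=29/4
  updated: d(A,DJX)=33, d(DJX,H)=73/3
3. join A+H (d=18) ⇒ AH; edges |A|=9, |H|=9
  updated: d(AH,DJX)=86/3
4. join AH+DJX (d=86/3) ⇒ ADHJX; edges |AH|=16/3, |DJX|=67/12
final tree: ((A:9,H:9):16/3,(D:35/4,(J:3/2,X:3/2):29/4):67/12)
total length: 575/12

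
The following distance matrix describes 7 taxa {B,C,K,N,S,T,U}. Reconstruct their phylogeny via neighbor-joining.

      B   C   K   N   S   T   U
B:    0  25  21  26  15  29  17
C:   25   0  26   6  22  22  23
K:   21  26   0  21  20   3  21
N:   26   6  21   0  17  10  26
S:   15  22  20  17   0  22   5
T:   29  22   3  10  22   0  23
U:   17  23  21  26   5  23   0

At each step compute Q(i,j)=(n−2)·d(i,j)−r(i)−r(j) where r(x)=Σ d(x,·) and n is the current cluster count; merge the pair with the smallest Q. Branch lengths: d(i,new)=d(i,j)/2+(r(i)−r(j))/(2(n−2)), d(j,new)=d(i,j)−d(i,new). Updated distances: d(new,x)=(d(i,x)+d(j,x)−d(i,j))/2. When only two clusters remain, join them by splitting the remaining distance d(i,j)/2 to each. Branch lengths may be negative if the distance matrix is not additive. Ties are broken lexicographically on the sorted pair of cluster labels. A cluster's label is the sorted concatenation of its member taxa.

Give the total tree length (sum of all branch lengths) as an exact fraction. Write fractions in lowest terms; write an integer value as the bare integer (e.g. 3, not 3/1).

step 1: merge (K,T) at d=3, Q=-206; branch lengths K→9/5, T→6/5; new cluster KT
  updated: d(B,KT)=47/2, d(C,KT)=45/2, d(KT,N)=14, d(KT,S)=39/2, d(KT,U)=41/2
step 2: merge (C,N) at d=6, Q=-327/2; branch lengths C→67/16, N→29/16; new cluster CN
  updated: d(B,CN)=45/2, d(CN,KT)=61/4, d(CN,S)=33/2, d(CN,U)=43/2
step 3: merge (CN,KT) at d=61/4, Q=-435/4; branch lengths CN→57/8, KT→65/8; new cluster CKNT
  updated: d(B,CKNT)=123/8, d(CKNT,S)=83/8, d(CKNT,U)=107/8
step 4: merge (B,CKNT) at d=123/8, Q=-223/4; branch lengths B→39/4, CKNT→45/8; new cluster BCKNT
  updated: d(BCKNT,S)=5, d(BCKNT,U)=15/2
step 5: merge (BCKNT,S) at d=5, Q=-35/2; branch lengths BCKNT→15/4, S→5/4; new cluster BCKNST
  updated: d(BCKNST,U)=15/4
step 6: merge (BCKNST,U) at d=15/4; branch lengths BCKNST→15/8, U→15/8; new cluster BCKNSTU
final tree: (((B:39/4,((C:67/16,N:29/16):57/8,(K:9/5,T:6/5):65/8):45/8):15/4,S:5/4):15/8,U:15/8)
total length: 387/8

387/8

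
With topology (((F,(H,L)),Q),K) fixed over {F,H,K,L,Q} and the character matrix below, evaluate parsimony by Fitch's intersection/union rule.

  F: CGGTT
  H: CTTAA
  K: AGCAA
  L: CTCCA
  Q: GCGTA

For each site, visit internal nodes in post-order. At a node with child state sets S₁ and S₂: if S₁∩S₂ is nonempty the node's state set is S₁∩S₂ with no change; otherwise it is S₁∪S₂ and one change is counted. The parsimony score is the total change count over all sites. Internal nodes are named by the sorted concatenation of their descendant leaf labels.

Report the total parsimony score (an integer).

site 0, node HL: H={C} ∩ L={C} → {C} (+0)
site 0, node FHL: F={C} ∩ HL={C} → {C} (+0)
site 0, node FHLQ: FHL={C} ∪ Q={G} → {C,G} (+1)
site 0, node FHKLQ: FHLQ={C,G} ∪ K={A} → {A,C,G} (+1)
site 1, node HL: H={T} ∩ L={T} → {T} (+0)
site 1, node FHL: F={G} ∪ HL={T} → {G,T} (+1)
site 1, node FHLQ: FHL={G,T} ∪ Q={C} → {C,G,T} (+1)
site 1, node FHKLQ: FHLQ={C,G,T} ∩ K={G} → {G} (+0)
site 2, node HL: H={T} ∪ L={C} → {C,T} (+1)
site 2, node FHL: F={G} ∪ HL={C,T} → {C,G,T} (+1)
site 2, node FHLQ: FHL={C,G,T} ∩ Q={G} → {G} (+0)
site 2, node FHKLQ: FHLQ={G} ∪ K={C} → {C,G} (+1)
site 3, node HL: H={A} ∪ L={C} → {A,C} (+1)
site 3, node FHL: F={T} ∪ HL={A,C} → {A,C,T} (+1)
site 3, node FHLQ: FHL={A,C,T} ∩ Q={T} → {T} (+0)
site 3, node FHKLQ: FHLQ={T} ∪ K={A} → {A,T} (+1)
site 4, node HL: H={A} ∩ L={A} → {A} (+0)
site 4, node FHL: F={T} ∪ HL={A} → {A,T} (+1)
site 4, node FHLQ: FHL={A,T} ∩ Q={A} → {A} (+0)
site 4, node FHKLQ: FHLQ={A} ∩ K={A} → {A} (+0)
per-site changes: [2, 2, 3, 3, 1]; total = 11

11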